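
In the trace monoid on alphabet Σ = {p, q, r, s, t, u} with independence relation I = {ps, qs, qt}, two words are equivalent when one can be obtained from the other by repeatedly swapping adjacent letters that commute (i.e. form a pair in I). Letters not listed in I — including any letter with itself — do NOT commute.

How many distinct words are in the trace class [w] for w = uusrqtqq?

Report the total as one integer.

4

#0=u has no predecessor
#1=u depends on [0:u]
#2=s depends on [1:u]
#3=r depends on [2:s]
#4=q depends on [3:r]
#5=t depends on [3:r]
#6=q depends on [4:q]
#7=q depends on [6:q]
sources: [0:u]
N(rest) = Σ N(rest − s) over sources s of rest; N(one piece) = 1:
  size 1 → [5]=1  [7]=1
  size 2 → [5,7]=2  [6,7]=1
  size 3 → [4,6,7]=1  [5,6,7]=3
  size 4 → [4,5,6,7]=4
  size 5 → [3,4,5,6,7]=4
  size 6 → [2,3,4,5,6,7]=4
  first=0(u) contributes 4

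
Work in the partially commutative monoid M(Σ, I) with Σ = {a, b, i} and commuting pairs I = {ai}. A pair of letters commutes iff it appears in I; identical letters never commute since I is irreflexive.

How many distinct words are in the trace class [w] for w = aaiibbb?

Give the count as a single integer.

piece 0:a — minimal
piece 1:a rests on {0:a}
piece 2:i — minimal
piece 3:i rests on {2:i}
piece 4:b rests on {1:a, 3:i}
piece 5:b rests on {4:b}
piece 6:b rests on {5:b}
minimal pieces: {0:a, 2:i}
ways to finish when only these pieces remain (= sum over removing one remaining piece with nothing left below it):
  1 left: {6}→1
  2 left: {5,6}→1
  3 left: {4,5,6}→1
  4 left: {1,4,5,6}→1  {3,4,5,6}→1
  5 left: {0,1,4,5,6}→1  {1,3,4,5,6}→2  {2,3,4,5,6}→1
  placing 0:a first → 3 extensions
  placing 2:i first → 3 extensions
total linear extensions = 6

6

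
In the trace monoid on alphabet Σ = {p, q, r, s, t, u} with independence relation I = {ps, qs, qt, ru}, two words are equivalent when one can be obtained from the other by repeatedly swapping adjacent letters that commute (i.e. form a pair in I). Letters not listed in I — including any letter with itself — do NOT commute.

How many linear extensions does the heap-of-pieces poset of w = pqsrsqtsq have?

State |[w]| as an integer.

piece 0:p — minimal
piece 1:q rests on {0:p}
piece 2:s — minimal
piece 3:r rests on {1:q, 2:s}
piece 4:s rests on {3:r}
piece 5:q rests on {3:r}
piece 6:t rests on {4:s}
piece 7:s rests on {6:t}
piece 8:q rests on {5:q}
minimal pieces: {0:p, 2:s}
ways to finish when only these pieces remain (= sum over removing one remaining piece with nothing left below it):
  1 left: {7}→1  {8}→1
  2 left: {5,8}→1  {6,7}→1  {7,8}→2
  3 left: {4,6,7}→1  {5,7,8}→3  {6,7,8}→3
  4 left: {4,6,7,8}→4  {5,6,7,8}→6
  5 left: {4,5,6,7,8}→10
  6 left: {3,4,5,6,7,8}→10
  7 left: {1,3,4,5,6,7,8}→10  {2,3,4,5,6,7,8}→10
  placing 0:p first → 20 extensions
  placing 2:s first → 10 extensions
total linear extensions = 30

30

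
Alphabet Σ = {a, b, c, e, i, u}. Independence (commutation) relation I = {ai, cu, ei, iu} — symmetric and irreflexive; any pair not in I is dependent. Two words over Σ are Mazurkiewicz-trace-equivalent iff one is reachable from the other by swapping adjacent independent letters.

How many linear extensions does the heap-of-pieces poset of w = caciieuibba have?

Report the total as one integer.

10

#0=c has no predecessor
#1=a depends on [0:c]
#2=c depends on [1:a]
#3=i depends on [2:c]
#4=i depends on [3:i]
#5=e depends on [2:c]
#6=u depends on [5:e]
#7=i depends on [4:i]
#8=b depends on [6:u, 7:i]
#9=b depends on [8:b]
#10=a depends on [9:b]
sources: [0:c]
N(rest) = Σ N(rest − s) over sources s of rest; N(one piece) = 1:
  size 1 → [10]=1
  size 2 → [9,10]=1
  size 3 → [8,9,10]=1
  size 4 → [6,8,9,10]=1  [7,8,9,10]=1
  size 5 → [4,7,8,9,10]=1  [5,6,8,9,10]=1  [6,7,8,9,10]=2
  size 6 → [3,4,7,8,9,10]=1  [4,6,7,8,9,10]=3  [5,6,7,8,9,10]=3
  size 7 → [3,4,6,7,8,9,10]=4  [4,5,6,7,8,9,10]=6
  size 8 → [3,4,5,6,7,8,9,10]=10
  size 9 → [2,3,4,5,6,7,8,9,10]=10
  first=0(c) contributes 10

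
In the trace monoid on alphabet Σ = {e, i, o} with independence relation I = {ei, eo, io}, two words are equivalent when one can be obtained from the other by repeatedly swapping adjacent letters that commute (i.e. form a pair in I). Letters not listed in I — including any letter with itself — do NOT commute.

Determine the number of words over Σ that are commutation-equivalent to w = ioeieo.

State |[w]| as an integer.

90

#0=i has no predecessor
#1=o has no predecessor
#2=e has no predecessor
#3=i depends on [0:i]
#4=e depends on [2:e]
#5=o depends on [1:o]
sources: [0:i, 1:o, 2:e]
N(rest) = Σ N(rest − s) over sources s of rest; N(one piece) = 1:
  size 1 → [3]=1  [4]=1  [5]=1
  size 2 → [0,3]=1  [1,5]=1  [2,4]=1  [3,4]=2  [3,5]=2  [4,5]=2
  size 3 → [0,3,4]=3  [0,3,5]=3  [1,3,5]=3  [1,4,5]=3  [2,3,4]=3  [2,4,5]=3  [3,4,5]=6
  size 4 → [0,1,3,5]=6  [0,2,3,4]=6  [0,3,4,5]=12  [1,2,4,5]=6  [1,3,4,5]=12  [2,3,4,5]=12
  first=0(i) contributes 30
  first=1(o) contributes 30
  first=2(e) contributes 30
|[w]| = 90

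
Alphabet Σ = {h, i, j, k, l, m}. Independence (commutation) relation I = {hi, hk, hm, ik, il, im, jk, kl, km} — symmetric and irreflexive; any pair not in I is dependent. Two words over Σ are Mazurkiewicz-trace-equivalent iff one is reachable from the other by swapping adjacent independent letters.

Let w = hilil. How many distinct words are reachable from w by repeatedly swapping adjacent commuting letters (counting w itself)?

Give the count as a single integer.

0(h) covers ∅
1(i) covers ∅
2(l) covers 0:h
3(i) covers 1:i
4(l) covers 2:l
floor of heap: 0:h, 1:i
completions by unplaced set U, small U first (add the entries for U minus each lowest piece of U):
  |U|=1: {3}:1  {4}:1
  |U|=2: {1,3}:1  {2,4}:1  {3,4}:2
  |U|=3: {0,2,4}:1  {1,3,4}:3  {2,3,4}:3
  start at 0(h): 6
  start at 1(i): 4
sum over floor = 10

10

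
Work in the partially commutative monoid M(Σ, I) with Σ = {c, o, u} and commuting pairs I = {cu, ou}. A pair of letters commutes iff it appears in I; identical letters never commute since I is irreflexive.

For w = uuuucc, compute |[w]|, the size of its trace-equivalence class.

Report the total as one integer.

15

#0=u has no predecessor
#1=u depends on [0:u]
#2=u depends on [1:u]
#3=u depends on [2:u]
#4=c has no predecessor
#5=c depends on [4:c]
sources: [0:u, 4:c]
N(rest) = Σ N(rest − s) over sources s of rest; N(one piece) = 1:
  size 1 → [3]=1  [5]=1
  size 2 → [2,3]=1  [3,5]=2  [4,5]=1
  size 3 → [1,2,3]=1  [2,3,5]=3  [3,4,5]=3
  size 4 → [0,1,2,3]=1  [1,2,3,5]=4  [2,3,4,5]=6
  first=0(u) contributes 10
  first=4(c) contributes 5
|[w]| = 15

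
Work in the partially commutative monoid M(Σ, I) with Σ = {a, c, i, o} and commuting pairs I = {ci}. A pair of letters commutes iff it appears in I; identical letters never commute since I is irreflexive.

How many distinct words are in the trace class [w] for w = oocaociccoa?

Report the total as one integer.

0(o) covers ∅
1(o) covers 0:o
2(c) covers 1:o
3(a) covers 2:c
4(o) covers 3:a
5(c) covers 4:o
6(i) covers 4:o
7(c) covers 5:c
8(c) covers 7:c
9(o) covers 6:i, 8:c
10(a) covers 9:o
floor of heap: 0:o
completions by unplaced set U, small U first (add the entries for U minus each lowest piece of U):
  |U|=1: {10}:1
  |U|=2: {9,10}:1
  |U|=3: {6,9,10}:1  {8,9,10}:1
  |U|=4: {6,8,9,10}:2  {7,8,9,10}:1
  |U|=5: {5,7,8,9,10}:1  {6,7,8,9,10}:3
  |U|=6: {5,6,7,8,9,10}:4
  |U|=7: {4,5,6,7,8,9,10}:4
  |U|=8: {3,4,5,6,7,8,9,10}:4
  |U|=9: {2,3,4,5,6,7,8,9,10}:4
  start at 0(o): 4

4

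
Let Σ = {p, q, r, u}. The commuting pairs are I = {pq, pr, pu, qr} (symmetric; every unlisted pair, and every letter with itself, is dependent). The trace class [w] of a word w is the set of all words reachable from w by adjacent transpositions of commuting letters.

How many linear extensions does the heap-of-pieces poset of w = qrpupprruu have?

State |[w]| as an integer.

240

drop 0:q onto floor
drop 1:r onto floor
drop 2:p onto floor
drop 3:u onto {0:q, 1:r}
drop 4:p onto {2:p}
drop 5:p onto {4:p}
drop 6:r onto {3:u}
drop 7:r onto {6:r}
drop 8:u onto {7:r}
drop 9:u onto {8:u}
ground layer = {0:q, 1:r, 2:p}
drop-orders for the pieces not yet dropped (sum over which currently-grounded one goes next):
  1 to go: {5} 1  {9} 1
  2 to go: {4,5} 1  {5,9} 2  {8,9} 1
  3 to go: {2,4,5} 1  {4,5,9} 3  {5,8,9} 3  {7,8,9} 1
  4 to go: {2,4,5,9} 4  {4,5,8,9} 6  {5,7,8,9} 4  {6,7,8,9} 1
  5 to go: {2,4,5,8,9} 10  {3,6,7,8,9} 1  {4,5,7,8,9} 10  {5,6,7,8,9} 5
  6 to go: {0,3,6,7,8,9} 1  {1,3,6,7,8,9} 1  {2,4,5,7,8,9} 20  {3,5,6,7,8,9} 6  {4,5,6,7,8,9} 15
  7 to go: {0,1,3,6,7,8,9} 2  {0,3,5,6,7,8,9} 7  {1,3,5,6,7,8,9} 7  {2,4,5,6,7,8,9} 35  {3,4,5,6,7,8,9} 21
  8 to go: {0,1,3,5,6,7,8,9} 16  {0,3,4,5,6,7,8,9} 28  {1,3,4,5,6,7,8,9} 28  {2,3,4,5,6,7,8,9} 56
  if 0:q drops first: 84 orders
  if 1:r drops first: 84 orders
  if 2:p drops first: 72 orders
heap linearizations: 240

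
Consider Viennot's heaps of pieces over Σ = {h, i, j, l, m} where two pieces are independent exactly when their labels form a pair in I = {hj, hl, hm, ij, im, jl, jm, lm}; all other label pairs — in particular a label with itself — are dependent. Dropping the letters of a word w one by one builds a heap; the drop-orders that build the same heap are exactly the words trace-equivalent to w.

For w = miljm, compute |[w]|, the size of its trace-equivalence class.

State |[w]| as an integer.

30

#0=m has no predecessor
#1=i has no predecessor
#2=l depends on [1:i]
#3=j has no predecessor
#4=m depends on [0:m]
sources: [0:m, 1:i, 3:j]
N(rest) = Σ N(rest − s) over sources s of rest; N(one piece) = 1:
  size 1 → [2]=1  [3]=1  [4]=1
  size 2 → [0,4]=1  [1,2]=1  [2,3]=2  [2,4]=2  [3,4]=2
  size 3 → [0,2,4]=3  [0,3,4]=3  [1,2,3]=3  [1,2,4]=3  [2,3,4]=6
  first=0(m) contributes 12
  first=1(i) contributes 12
  first=3(j) contributes 6
|[w]| = 30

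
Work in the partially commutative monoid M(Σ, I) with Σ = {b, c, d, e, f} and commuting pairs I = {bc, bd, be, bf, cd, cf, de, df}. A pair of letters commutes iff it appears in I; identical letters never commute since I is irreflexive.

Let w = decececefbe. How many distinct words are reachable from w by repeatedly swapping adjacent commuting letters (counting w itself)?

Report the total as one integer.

110

drop 0:d onto floor
drop 1:e onto floor
drop 2:c onto {1:e}
drop 3:e onto {2:c}
drop 4:c onto {3:e}
drop 5:e onto {4:c}
drop 6:c onto {5:e}
drop 7:e onto {6:c}
drop 8:f onto {7:e}
drop 9:b onto floor
drop 10:e onto {8:f}
ground layer = {0:d, 1:e, 9:b}
drop-orders for the pieces not yet dropped (sum over which currently-grounded one goes next):
  1 to go: {0} 1  {9} 1  {10} 1
  2 to go: {0,9} 2  {0,10} 2  {8,10} 1  {9,10} 2
  3 to go: {0,8,10} 3  {0,9,10} 6  {7,8,10} 1  {8,9,10} 3
  4 to go: {0,7,8,10} 4  {0,8,9,10} 12  {6,7,8,10} 1  {7,8,9,10} 4
  5 to go: {0,6,7,8,10} 5  {0,7,8,9,10} 20  {5,6,7,8,10} 1  {6,7,8,9,10} 5
  6 to go: {0,5,6,7,8,10} 6  {0,6,7,8,9,10} 30  {4,5,6,7,8,10} 1  {5,6,7,8,9,10} 6
  7 to go: {0,4,5,6,7,8,10} 7  {0,5,6,7,8,9,10} 42  {3,4,5,6,7,8,10} 1  {4,5,6,7,8,9,10} 7
  8 to go: {0,3,4,5,6,7,8,10} 8  {0,4,5,6,7,8,9,10} 56  {2,3,4,5,6,7,8,10} 1  {3,4,5,6,7,8,9,10} 8
  9 to go: {0,2,3,4,5,6,7,8,10} 9  {0,3,4,5,6,7,8,9,10} 72  {1,2,3,4,5,6,7,8,10} 1  {2,3,4,5,6,7,8,9,10} 9
  if 0:d drops first: 10 orders
  if 1:e drops first: 90 orders
  if 9:b drops first: 10 orders
heap linearizations: 110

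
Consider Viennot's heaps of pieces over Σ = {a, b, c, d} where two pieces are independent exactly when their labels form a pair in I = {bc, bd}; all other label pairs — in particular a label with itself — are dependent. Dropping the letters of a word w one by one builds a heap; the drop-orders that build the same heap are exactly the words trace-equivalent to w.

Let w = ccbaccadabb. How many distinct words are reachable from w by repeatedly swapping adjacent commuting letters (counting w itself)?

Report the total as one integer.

3

drop 0:c onto floor
drop 1:c onto {0:c}
drop 2:b onto floor
drop 3:a onto {1:c, 2:b}
drop 4:c onto {3:a}
drop 5:c onto {4:c}
drop 6:a onto {5:c}
drop 7:d onto {6:a}
drop 8:a onto {7:d}
drop 9:b onto {8:a}
drop 10:b onto {9:b}
ground layer = {0:c, 2:b}
drop-orders for the pieces not yet dropped (sum over which currently-grounded one goes next):
  1 to go: {10} 1
  2 to go: {9,10} 1
  3 to go: {8,9,10} 1
  4 to go: {7,8,9,10} 1
  5 to go: {6,7,8,9,10} 1
  6 to go: {5,6,7,8,9,10} 1
  7 to go: {4,5,6,7,8,9,10} 1
  8 to go: {3,4,5,6,7,8,9,10} 1
  9 to go: {1,3,4,5,6,7,8,9,10} 1  {2,3,4,5,6,7,8,9,10} 1
  if 0:c drops first: 2 orders
  if 2:b drops first: 1 orders
heap linearizations: 3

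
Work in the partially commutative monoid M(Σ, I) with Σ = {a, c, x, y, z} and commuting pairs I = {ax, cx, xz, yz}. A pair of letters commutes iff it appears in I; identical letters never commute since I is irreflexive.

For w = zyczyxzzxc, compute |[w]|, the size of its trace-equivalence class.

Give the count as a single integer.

#0=z has no predecessor
#1=y has no predecessor
#2=c depends on [0:z, 1:y]
#3=z depends on [2:c]
#4=y depends on [2:c]
#5=x depends on [4:y]
#6=z depends on [3:z]
#7=z depends on [6:z]
#8=x depends on [5:x]
#9=c depends on [4:y, 7:z]
sources: [0:z, 1:y]
N(rest) = Σ N(rest − s) over sources s of rest; N(one piece) = 1:
  size 1 → [8]=1  [9]=1
  size 2 → [5,8]=1  [7,9]=1  [8,9]=2
  size 3 → [5,8,9]=3  [6,7,9]=1  [7,8,9]=3
  size 4 → [3,6,7,9]=1  [4,5,8,9]=3  [5,7,8,9]=6  [6,7,8,9]=4
  size 5 → [3,6,7,8,9]=5  [4,5,7,8,9]=9  [5,6,7,8,9]=10
  size 6 → [3,5,6,7,8,9]=15  [4,5,6,7,8,9]=19
  size 7 → [3,4,5,6,7,8,9]=34
  size 8 → [2,3,4,5,6,7,8,9]=34
  first=0(z) contributes 34
  first=1(y) contributes 34
|[w]| = 68

68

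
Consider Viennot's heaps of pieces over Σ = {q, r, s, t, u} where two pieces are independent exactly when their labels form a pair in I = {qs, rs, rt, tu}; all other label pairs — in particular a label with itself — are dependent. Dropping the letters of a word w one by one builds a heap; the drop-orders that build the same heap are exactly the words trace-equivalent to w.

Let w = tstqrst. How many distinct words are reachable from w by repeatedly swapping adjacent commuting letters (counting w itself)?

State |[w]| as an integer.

5

drop 0:t onto floor
drop 1:s onto {0:t}
drop 2:t onto {1:s}
drop 3:q onto {2:t}
drop 4:r onto {3:q}
drop 5:s onto {2:t}
drop 6:t onto {3:q, 5:s}
ground layer = {0:t}
drop-orders for the pieces not yet dropped (sum over which currently-grounded one goes next):
  1 to go: {4} 1  {6} 1
  2 to go: {4,6} 2  {5,6} 1
  3 to go: {3,4,6} 2  {4,5,6} 3
  4 to go: {3,4,5,6} 5
  5 to go: {2,3,4,5,6} 5
  if 0:t drops first: 5 orders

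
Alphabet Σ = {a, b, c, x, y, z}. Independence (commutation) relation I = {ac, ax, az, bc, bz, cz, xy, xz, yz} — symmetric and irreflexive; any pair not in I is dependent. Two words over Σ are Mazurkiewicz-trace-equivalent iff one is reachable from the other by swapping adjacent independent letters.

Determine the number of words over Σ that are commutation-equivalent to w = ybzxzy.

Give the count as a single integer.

0(y) covers ∅
1(b) covers 0:y
2(z) covers ∅
3(x) covers 1:b
4(z) covers 2:z
5(y) covers 1:b
floor of heap: 0:y, 2:z
completions by unplaced set U, small U first (add the entries for U minus each lowest piece of U):
  |U|=1: {3}:1  {4}:1  {5}:1
  |U|=2: {2,4}:1  {3,4}:2  {3,5}:2  {4,5}:2
  |U|=3: {1,3,5}:2  {2,3,4}:3  {2,4,5}:3  {3,4,5}:6
  |U|=4: {0,1,3,5}:2  {1,3,4,5}:8  {2,3,4,5}:12
  start at 0(y): 20
  start at 2(z): 10
sum over floor = 30

30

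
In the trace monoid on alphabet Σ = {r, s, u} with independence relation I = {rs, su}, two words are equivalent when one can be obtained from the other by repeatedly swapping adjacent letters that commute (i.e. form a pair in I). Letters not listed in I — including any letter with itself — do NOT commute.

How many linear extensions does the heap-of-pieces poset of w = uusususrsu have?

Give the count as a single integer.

210

#0=u has no predecessor
#1=u depends on [0:u]
#2=s has no predecessor
#3=u depends on [1:u]
#4=s depends on [2:s]
#5=u depends on [3:u]
#6=s depends on [4:s]
#7=r depends on [5:u]
#8=s depends on [6:s]
#9=u depends on [7:r]
sources: [0:u, 2:s]
N(rest) = Σ N(rest − s) over sources s of rest; N(one piece) = 1:
  size 1 → [8]=1  [9]=1
  size 2 → [6,8]=1  [7,9]=1  [8,9]=2
  size 3 → [4,6,8]=1  [5,7,9]=1  [6,8,9]=3  [7,8,9]=3
  size 4 → [2,4,6,8]=1  [3,5,7,9]=1  [4,6,8,9]=4  [5,7,8,9]=4  [6,7,8,9]=6
  size 5 → [1,3,5,7,9]=1  [2,4,6,8,9]=5  [3,5,7,8,9]=5  [4,6,7,8,9]=10  [5,6,7,8,9]=10
  size 6 → [0,1,3,5,7,9]=1  [1,3,5,7,8,9]=6  [2,4,6,7,8,9]=15  [3,5,6,7,8,9]=15  [4,5,6,7,8,9]=20
  size 7 → [0,1,3,5,7,8,9]=7  [1,3,5,6,7,8,9]=21  [2,4,5,6,7,8,9]=35  [3,4,5,6,7,8,9]=35
  size 8 → [0,1,3,5,6,7,8,9]=28  [1,3,4,5,6,7,8,9]=56  [2,3,4,5,6,7,8,9]=70
  first=0(u) contributes 126
  first=2(s) contributes 84
|[w]| = 210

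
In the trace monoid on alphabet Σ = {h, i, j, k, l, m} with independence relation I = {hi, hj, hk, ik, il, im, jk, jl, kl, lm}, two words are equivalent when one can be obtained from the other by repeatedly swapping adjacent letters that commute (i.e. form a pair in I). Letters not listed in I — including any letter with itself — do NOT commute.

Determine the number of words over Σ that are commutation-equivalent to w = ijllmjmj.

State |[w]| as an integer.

drop 0:i onto floor
drop 1:j onto {0:i}
drop 2:l onto floor
drop 3:l onto {2:l}
drop 4:m onto {1:j}
drop 5:j onto {4:m}
drop 6:m onto {5:j}
drop 7:j onto {6:m}
ground layer = {0:i, 2:l}
drop-orders for the pieces not yet dropped (sum over which currently-grounded one goes next):
  1 to go: {3} 1  {7} 1
  2 to go: {2,3} 1  {3,7} 2  {6,7} 1
  3 to go: {2,3,7} 3  {3,6,7} 3  {5,6,7} 1
  4 to go: {2,3,6,7} 6  {3,5,6,7} 4  {4,5,6,7} 1
  5 to go: {1,4,5,6,7} 1  {2,3,5,6,7} 10  {3,4,5,6,7} 5
  6 to go: {0,1,4,5,6,7} 1  {1,3,4,5,6,7} 6  {2,3,4,5,6,7} 15
  if 0:i drops first: 21 orders
  if 2:l drops first: 7 orders
heap linearizations: 28

28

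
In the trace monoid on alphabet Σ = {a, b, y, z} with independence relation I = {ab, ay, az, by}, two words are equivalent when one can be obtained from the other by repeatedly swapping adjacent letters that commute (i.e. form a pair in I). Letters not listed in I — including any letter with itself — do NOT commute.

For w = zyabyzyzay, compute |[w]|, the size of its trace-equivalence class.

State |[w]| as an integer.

#0=z has no predecessor
#1=y depends on [0:z]
#2=a has no predecessor
#3=b depends on [0:z]
#4=y depends on [1:y]
#5=z depends on [3:b, 4:y]
#6=y depends on [5:z]
#7=z depends on [6:y]
#8=a depends on [2:a]
#9=y depends on [7:z]
sources: [0:z, 2:a]
N(rest) = Σ N(rest − s) over sources s of rest; N(one piece) = 1:
  size 1 → [8]=1  [9]=1
  size 2 → [2,8]=1  [7,9]=1  [8,9]=2
  size 3 → [2,8,9]=3  [6,7,9]=1  [7,8,9]=3
  size 4 → [2,7,8,9]=6  [5,6,7,9]=1  [6,7,8,9]=4
  size 5 → [2,6,7,8,9]=10  [3,5,6,7,9]=1  [4,5,6,7,9]=1  [5,6,7,8,9]=5
  size 6 → [1,4,5,6,7,9]=1  [2,5,6,7,8,9]=15  [3,4,5,6,7,9]=2  [3,5,6,7,8,9]=6  [4,5,6,7,8,9]=6
  size 7 → [1,3,4,5,6,7,9]=3  [1,4,5,6,7,8,9]=7  [2,3,5,6,7,8,9]=21  [2,4,5,6,7,8,9]=21  [3,4,5,6,7,8,9]=14
  size 8 → [0,1,3,4,5,6,7,9]=3  [1,2,4,5,6,7,8,9]=28  [1,3,4,5,6,7,8,9]=24  [2,3,4,5,6,7,8,9]=56
  first=0(z) contributes 108
  first=2(a) contributes 27
|[w]| = 135

135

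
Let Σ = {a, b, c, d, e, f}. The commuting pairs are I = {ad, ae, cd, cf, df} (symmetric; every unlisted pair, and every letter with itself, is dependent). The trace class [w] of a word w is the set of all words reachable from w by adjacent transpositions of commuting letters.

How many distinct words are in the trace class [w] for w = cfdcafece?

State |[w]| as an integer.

drop 0:c onto floor
drop 1:f onto floor
drop 2:d onto floor
drop 3:c onto {0:c}
drop 4:a onto {1:f, 3:c}
drop 5:f onto {4:a}
drop 6:e onto {2:d, 5:f}
drop 7:c onto {6:e}
drop 8:e onto {7:c}
ground layer = {0:c, 1:f, 2:d}
drop-orders for the pieces not yet dropped (sum over which currently-grounded one goes next):
  1 to go: {8} 1
  2 to go: {7,8} 1
  3 to go: {6,7,8} 1
  4 to go: {2,6,7,8} 1  {5,6,7,8} 1
  5 to go: {2,5,6,7,8} 2  {4,5,6,7,8} 1
  6 to go: {1,4,5,6,7,8} 1  {2,4,5,6,7,8} 3  {3,4,5,6,7,8} 1
  7 to go: {0,3,4,5,6,7,8} 1  {1,2,4,5,6,7,8} 4  {1,3,4,5,6,7,8} 2  {2,3,4,5,6,7,8} 4
  if 0:c drops first: 10 orders
  if 1:f drops first: 5 orders
  if 2:d drops first: 3 orders
heap linearizations: 18

18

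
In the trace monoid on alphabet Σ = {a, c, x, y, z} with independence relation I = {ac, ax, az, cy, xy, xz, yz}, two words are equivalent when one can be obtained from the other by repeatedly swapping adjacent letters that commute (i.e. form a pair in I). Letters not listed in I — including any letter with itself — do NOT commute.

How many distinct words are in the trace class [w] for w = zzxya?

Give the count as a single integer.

30

drop 0:z onto floor
drop 1:z onto {0:z}
drop 2:x onto floor
drop 3:y onto floor
drop 4:a onto {3:y}
ground layer = {0:z, 2:x, 3:y}
drop-orders for the pieces not yet dropped (sum over which currently-grounded one goes next):
  1 to go: {1} 1  {2} 1  {4} 1
  2 to go: {0,1} 1  {1,2} 2  {1,4} 2  {2,4} 2  {3,4} 1
  3 to go: {0,1,2} 3  {0,1,4} 3  {1,2,4} 6  {1,3,4} 3  {2,3,4} 3
  if 0:z drops first: 12 orders
  if 2:x drops first: 6 orders
  if 3:y drops first: 12 orders
heap linearizations: 30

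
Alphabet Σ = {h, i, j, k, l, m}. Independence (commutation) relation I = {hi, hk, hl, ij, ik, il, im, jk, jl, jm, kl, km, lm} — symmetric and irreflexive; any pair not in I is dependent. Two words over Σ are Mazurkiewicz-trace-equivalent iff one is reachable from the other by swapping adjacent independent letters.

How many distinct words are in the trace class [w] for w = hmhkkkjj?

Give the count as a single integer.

drop 0:h onto floor
drop 1:m onto {0:h}
drop 2:h onto {1:m}
drop 3:k onto floor
drop 4:k onto {3:k}
drop 5:k onto {4:k}
drop 6:j onto {2:h}
drop 7:j onto {6:j}
ground layer = {0:h, 3:k}
drop-orders for the pieces not yet dropped (sum over which currently-grounded one goes next):
  1 to go: {5} 1  {7} 1
  2 to go: {4,5} 1  {5,7} 2  {6,7} 1
  3 to go: {2,6,7} 1  {3,4,5} 1  {4,5,7} 3  {5,6,7} 3
  4 to go: {1,2,6,7} 1  {2,5,6,7} 4  {3,4,5,7} 4  {4,5,6,7} 6
  5 to go: {0,1,2,6,7} 1  {1,2,5,6,7} 5  {2,4,5,6,7} 10  {3,4,5,6,7} 10
  6 to go: {0,1,2,5,6,7} 6  {1,2,4,5,6,7} 15  {2,3,4,5,6,7} 20
  if 0:h drops first: 35 orders
  if 3:k drops first: 21 orders
heap linearizations: 56

56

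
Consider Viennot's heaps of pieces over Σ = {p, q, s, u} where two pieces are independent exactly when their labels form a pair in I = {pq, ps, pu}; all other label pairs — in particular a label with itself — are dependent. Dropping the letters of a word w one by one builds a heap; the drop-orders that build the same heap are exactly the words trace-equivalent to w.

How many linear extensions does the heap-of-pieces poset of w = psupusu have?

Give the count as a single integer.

piece 0:p — minimal
piece 1:s — minimal
piece 2:u rests on {1:s}
piece 3:p rests on {0:p}
piece 4:u rests on {2:u}
piece 5:s rests on {4:u}
piece 6:u rests on {5:s}
minimal pieces: {0:p, 1:s}
ways to finish when only these pieces remain (= sum over removing one remaining piece with nothing left below it):
  1 left: {3}→1  {6}→1
  2 left: {0,3}→1  {3,6}→2  {5,6}→1
  3 left: {0,3,6}→3  {3,5,6}→3  {4,5,6}→1
  4 left: {0,3,5,6}→6  {2,4,5,6}→1  {3,4,5,6}→4
  5 left: {0,3,4,5,6}→10  {1,2,4,5,6}→1  {2,3,4,5,6}→5
  placing 0:p first → 6 extensions
  placing 1:s first → 15 extensions
total linear extensions = 21

21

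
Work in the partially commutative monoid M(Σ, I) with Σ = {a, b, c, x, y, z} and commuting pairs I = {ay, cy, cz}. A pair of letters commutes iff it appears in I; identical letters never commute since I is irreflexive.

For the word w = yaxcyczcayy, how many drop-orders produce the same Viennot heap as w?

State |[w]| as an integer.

0(y) covers ∅
1(a) covers ∅
2(x) covers 0:y, 1:a
3(c) covers 2:x
4(y) covers 2:x
5(c) covers 3:c
6(z) covers 4:y
7(c) covers 5:c
8(a) covers 6:z, 7:c
9(y) covers 6:z
10(y) covers 9:y
floor of heap: 0:y, 1:a
completions by unplaced set U, small U first (add the entries for U minus each lowest piece of U):
  |U|=1: {8}:1  {10}:1
  |U|=2: {7,8}:1  {8,10}:2  {9,10}:1
  |U|=3: {5,7,8}:1  {7,8,10}:3  {8,9,10}:3
  |U|=4: {3,5,7,8}:1  {5,7,8,10}:4  {6,8,9,10}:3  {7,8,9,10}:6
  |U|=5: {3,5,7,8,10}:5  {4,6,8,9,10}:3  {5,7,8,9,10}:10  {6,7,8,9,10}:9
  |U|=6: {3,5,7,8,9,10}:15  {4,6,7,8,9,10}:12  {5,6,7,8,9,10}:19
  |U|=7: {3,5,6,7,8,9,10}:34  {4,5,6,7,8,9,10}:31
  |U|=8: {3,4,5,6,7,8,9,10}:65
  |U|=9: {2,3,4,5,6,7,8,9,10}:65
  start at 0(y): 65
  start at 1(a): 65
sum over floor = 130

130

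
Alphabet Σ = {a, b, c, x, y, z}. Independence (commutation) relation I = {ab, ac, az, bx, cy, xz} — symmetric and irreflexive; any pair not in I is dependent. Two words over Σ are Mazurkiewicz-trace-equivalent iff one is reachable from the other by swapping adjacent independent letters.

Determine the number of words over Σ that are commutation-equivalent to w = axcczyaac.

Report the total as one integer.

4

piece 0:a — minimal
piece 1:x rests on {0:a}
piece 2:c rests on {1:x}
piece 3:c rests on {2:c}
piece 4:z rests on {3:c}
piece 5:y rests on {4:z}
piece 6:a rests on {5:y}
piece 7:a rests on {6:a}
piece 8:c rests on {4:z}
minimal pieces: {0:a}
ways to finish when only these pieces remain (= sum over removing one remaining piece with nothing left below it):
  1 left: {7}→1  {8}→1
  2 left: {6,7}→1  {7,8}→2
  3 left: {5,6,7}→1  {6,7,8}→3
  4 left: {5,6,7,8}→4
  5 left: {4,5,6,7,8}→4
  6 left: {3,4,5,6,7,8}→4
  7 left: {2,3,4,5,6,7,8}→4
  placing 0:a first → 4 extensions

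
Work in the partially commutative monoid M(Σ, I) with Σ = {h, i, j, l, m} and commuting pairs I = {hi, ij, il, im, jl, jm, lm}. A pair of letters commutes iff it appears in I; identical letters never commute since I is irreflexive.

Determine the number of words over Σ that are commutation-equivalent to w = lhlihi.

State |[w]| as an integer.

drop 0:l onto floor
drop 1:h onto {0:l}
drop 2:l onto {1:h}
drop 3:i onto floor
drop 4:h onto {2:l}
drop 5:i onto {3:i}
ground layer = {0:l, 3:i}
drop-orders for the pieces not yet dropped (sum over which currently-grounded one goes next):
  1 to go: {4} 1  {5} 1
  2 to go: {2,4} 1  {3,5} 1  {4,5} 2
  3 to go: {1,2,4} 1  {2,4,5} 3  {3,4,5} 3
  4 to go: {0,1,2,4} 1  {1,2,4,5} 4  {2,3,4,5} 6
  if 0:l drops first: 10 orders
  if 3:i drops first: 5 orders
heap linearizations: 15

15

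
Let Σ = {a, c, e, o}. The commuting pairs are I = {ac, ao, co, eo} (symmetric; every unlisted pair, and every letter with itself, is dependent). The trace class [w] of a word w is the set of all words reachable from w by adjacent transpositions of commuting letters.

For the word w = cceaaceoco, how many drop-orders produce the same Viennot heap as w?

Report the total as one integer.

135

0(c) covers ∅
1(c) covers 0:c
2(e) covers 1:c
3(a) covers 2:e
4(a) covers 3:a
5(c) covers 2:e
6(e) covers 4:a, 5:c
7(o) covers ∅
8(c) covers 6:e
9(o) covers 7:o
floor of heap: 0:c, 7:o
completions by unplaced set U, small U first (add the entries for U minus each lowest piece of U):
  |U|=1: {8}:1  {9}:1
  |U|=2: {6,8}:1  {7,9}:1  {8,9}:2
  |U|=3: {4,6,8}:1  {5,6,8}:1  {6,8,9}:3  {7,8,9}:3
  |U|=4: {3,4,6,8}:1  {4,5,6,8}:2  {4,6,8,9}:4  {5,6,8,9}:4  {6,7,8,9}:6
  |U|=5: {3,4,5,6,8}:3  {3,4,6,8,9}:5  {4,5,6,8,9}:10  {4,6,7,8,9}:10  {5,6,7,8,9}:10
  |U|=6: {2,3,4,5,6,8}:3  {3,4,5,6,8,9}:18  {3,4,6,7,8,9}:15  {4,5,6,7,8,9}:30
  |U|=7: {1,2,3,4,5,6,8}:3  {2,3,4,5,6,8,9}:21  {3,4,5,6,7,8,9}:63
  |U|=8: {0,1,2,3,4,5,6,8}:3  {1,2,3,4,5,6,8,9}:24  {2,3,4,5,6,7,8,9}:84
  start at 0(c): 108
  start at 7(o): 27
sum over floor = 135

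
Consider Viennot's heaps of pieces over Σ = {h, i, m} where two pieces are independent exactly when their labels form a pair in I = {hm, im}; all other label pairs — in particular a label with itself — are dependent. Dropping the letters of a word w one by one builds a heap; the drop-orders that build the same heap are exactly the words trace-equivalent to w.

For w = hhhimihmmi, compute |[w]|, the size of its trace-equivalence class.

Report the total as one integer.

120

piece 0:h — minimal
piece 1:h rests on {0:h}
piece 2:h rests on {1:h}
piece 3:i rests on {2:h}
piece 4:m — minimal
piece 5:i rests on {3:i}
piece 6:h rests on {5:i}
piece 7:m rests on {4:m}
piece 8:m rests on {7:m}
piece 9:i rests on {6:h}
minimal pieces: {0:h, 4:m}
ways to finish when only these pieces remain (= sum over removing one remaining piece with nothing left below it):
  1 left: {8}→1  {9}→1
  2 left: {6,9}→1  {7,8}→1  {8,9}→2
  3 left: {4,7,8}→1  {5,6,9}→1  {6,8,9}→3  {7,8,9}→3
  4 left: {3,5,6,9}→1  {4,7,8,9}→4  {5,6,8,9}→4  {6,7,8,9}→6
  5 left: {2,3,5,6,9}→1  {3,5,6,8,9}→5  {4,6,7,8,9}→10  {5,6,7,8,9}→10
  6 left: {1,2,3,5,6,9}→1  {2,3,5,6,8,9}→6  {3,5,6,7,8,9}→15  {4,5,6,7,8,9}→20
  7 left: {0,1,2,3,5,6,9}→1  {1,2,3,5,6,8,9}→7  {2,3,5,6,7,8,9}→21  {3,4,5,6,7,8,9}→35
  8 left: {0,1,2,3,5,6,8,9}→8  {1,2,3,5,6,7,8,9}→28  {2,3,4,5,6,7,8,9}→56
  placing 0:h first → 84 extensions
  placing 4:m first → 36 extensions
total linear extensions = 120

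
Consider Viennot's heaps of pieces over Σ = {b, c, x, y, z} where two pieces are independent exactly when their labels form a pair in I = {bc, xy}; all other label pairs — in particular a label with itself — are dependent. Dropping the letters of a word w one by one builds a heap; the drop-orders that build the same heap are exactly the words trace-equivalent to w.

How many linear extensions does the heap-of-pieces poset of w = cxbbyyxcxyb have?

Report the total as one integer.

drop 0:c onto floor
drop 1:x onto {0:c}
drop 2:b onto {1:x}
drop 3:b onto {2:b}
drop 4:y onto {3:b}
drop 5:y onto {4:y}
drop 6:x onto {3:b}
drop 7:c onto {5:y, 6:x}
drop 8:x onto {7:c}
drop 9:y onto {7:c}
drop 10:b onto {8:x, 9:y}
ground layer = {0:c}
drop-orders for the pieces not yet dropped (sum over which currently-grounded one goes next):
  1 to go: {10} 1
  2 to go: {8,10} 1  {9,10} 1
  3 to go: {8,9,10} 2
  4 to go: {7,8,9,10} 2
  5 to go: {5,7,8,9,10} 2  {6,7,8,9,10} 2
  6 to go: {4,5,7,8,9,10} 2  {5,6,7,8,9,10} 4
  7 to go: {4,5,6,7,8,9,10} 6
  8 to go: {3,4,5,6,7,8,9,10} 6
  9 to go: {2,3,4,5,6,7,8,9,10} 6
  if 0:c drops first: 6 orders

6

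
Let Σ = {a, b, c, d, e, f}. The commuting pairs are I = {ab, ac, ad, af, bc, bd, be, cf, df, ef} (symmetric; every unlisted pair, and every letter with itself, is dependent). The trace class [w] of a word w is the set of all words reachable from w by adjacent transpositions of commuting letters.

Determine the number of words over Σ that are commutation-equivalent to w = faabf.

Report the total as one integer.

10

drop 0:f onto floor
drop 1:a onto floor
drop 2:a onto {1:a}
drop 3:b onto {0:f}
drop 4:f onto {3:b}
ground layer = {0:f, 1:a}
drop-orders for the pieces not yet dropped (sum over which currently-grounded one goes next):
  1 to go: {2} 1  {4} 1
  2 to go: {1,2} 1  {2,4} 2  {3,4} 1
  3 to go: {0,3,4} 1  {1,2,4} 3  {2,3,4} 3
  if 0:f drops first: 6 orders
  if 1:a drops first: 4 orders
heap linearizations: 10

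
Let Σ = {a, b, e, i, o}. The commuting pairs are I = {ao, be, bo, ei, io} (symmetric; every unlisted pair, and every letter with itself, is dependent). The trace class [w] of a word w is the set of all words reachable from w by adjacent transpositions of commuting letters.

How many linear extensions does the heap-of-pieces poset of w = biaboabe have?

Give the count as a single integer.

drop 0:b onto floor
drop 1:i onto {0:b}
drop 2:a onto {1:i}
drop 3:b onto {2:a}
drop 4:o onto floor
drop 5:a onto {3:b}
drop 6:b onto {5:a}
drop 7:e onto {4:o, 5:a}
ground layer = {0:b, 4:o}
drop-orders for the pieces not yet dropped (sum over which currently-grounded one goes next):
  1 to go: {6} 1  {7} 1
  2 to go: {4,7} 1  {6,7} 2
  3 to go: {4,6,7} 3  {5,6,7} 2
  4 to go: {3,5,6,7} 2  {4,5,6,7} 5
  5 to go: {2,3,5,6,7} 2  {3,4,5,6,7} 7
  6 to go: {1,2,3,5,6,7} 2  {2,3,4,5,6,7} 9
  if 0:b drops first: 11 orders
  if 4:o drops first: 2 orders
heap linearizations: 13

13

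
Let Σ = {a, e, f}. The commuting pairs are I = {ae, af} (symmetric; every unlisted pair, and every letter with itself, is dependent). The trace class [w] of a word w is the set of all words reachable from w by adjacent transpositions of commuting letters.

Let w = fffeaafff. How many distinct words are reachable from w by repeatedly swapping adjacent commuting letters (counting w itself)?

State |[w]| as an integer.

piece 0:f — minimal
piece 1:f rests on {0:f}
piece 2:f rests on {1:f}
piece 3:e rests on {2:f}
piece 4:a — minimal
piece 5:a rests on {4:a}
piece 6:f rests on {3:e}
piece 7:f rests on {6:f}
piece 8:f rests on {7:f}
minimal pieces: {0:f, 4:a}
ways to finish when only these pieces remain (= sum over removing one remaining piece with nothing left below it):
  1 left: {5}→1  {8}→1
  2 left: {4,5}→1  {5,8}→2  {7,8}→1
  3 left: {4,5,8}→3  {5,7,8}→3  {6,7,8}→1
  4 left: {3,6,7,8}→1  {4,5,7,8}→6  {5,6,7,8}→4
  5 left: {2,3,6,7,8}→1  {3,5,6,7,8}→5  {4,5,6,7,8}→10
  6 left: {1,2,3,6,7,8}→1  {2,3,5,6,7,8}→6  {3,4,5,6,7,8}→15
  7 left: {0,1,2,3,6,7,8}→1  {1,2,3,5,6,7,8}→7  {2,3,4,5,6,7,8}→21
  placing 0:f first → 28 extensions
  placing 4:a first → 8 extensions
total linear extensions = 36

36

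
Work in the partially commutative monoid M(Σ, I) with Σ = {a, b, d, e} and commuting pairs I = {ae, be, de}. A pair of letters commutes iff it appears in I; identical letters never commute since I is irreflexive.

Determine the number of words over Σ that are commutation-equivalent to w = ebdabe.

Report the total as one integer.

15

#0=e has no predecessor
#1=b has no predecessor
#2=d depends on [1:b]
#3=a depends on [2:d]
#4=b depends on [3:a]
#5=e depends on [0:e]
sources: [0:e, 1:b]
N(rest) = Σ N(rest − s) over sources s of rest; N(one piece) = 1:
  size 1 → [4]=1  [5]=1
  size 2 → [0,5]=1  [3,4]=1  [4,5]=2
  size 3 → [0,4,5]=3  [2,3,4]=1  [3,4,5]=3
  size 4 → [0,3,4,5]=6  [1,2,3,4]=1  [2,3,4,5]=4
  first=0(e) contributes 5
  first=1(b) contributes 10
|[w]| = 15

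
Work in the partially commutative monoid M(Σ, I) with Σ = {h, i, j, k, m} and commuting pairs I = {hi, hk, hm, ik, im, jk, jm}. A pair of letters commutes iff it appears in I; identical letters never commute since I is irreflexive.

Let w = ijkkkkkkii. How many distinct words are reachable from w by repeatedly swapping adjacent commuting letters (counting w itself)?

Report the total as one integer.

210

piece 0:i — minimal
piece 1:j rests on {0:i}
piece 2:k — minimal
piece 3:k rests on {2:k}
piece 4:k rests on {3:k}
piece 5:k rests on {4:k}
piece 6:k rests on {5:k}
piece 7:k rests on {6:k}
piece 8:i rests on {1:j}
piece 9:i rests on {8:i}
minimal pieces: {0:i, 2:k}
ways to finish when only these pieces remain (= sum over removing one remaining piece with nothing left below it):
  1 left: {7}→1  {9}→1
  2 left: {6,7}→1  {7,9}→2  {8,9}→1
  3 left: {1,8,9}→1  {5,6,7}→1  {6,7,9}→3  {7,8,9}→3
  4 left: {0,1,8,9}→1  {1,7,8,9}→4  {4,5,6,7}→1  {5,6,7,9}→4  {6,7,8,9}→6
  5 left: {0,1,7,8,9}→5  {1,6,7,8,9}→10  {3,4,5,6,7}→1  {4,5,6,7,9}→5  {5,6,7,8,9}→10
  6 left: {0,1,6,7,8,9}→15  {1,5,6,7,8,9}→20  {2,3,4,5,6,7}→1  {3,4,5,6,7,9}→6  {4,5,6,7,8,9}→15
  7 left: {0,1,5,6,7,8,9}→35  {1,4,5,6,7,8,9}→35  {2,3,4,5,6,7,9}→7  {3,4,5,6,7,8,9}→21
  8 left: {0,1,4,5,6,7,8,9}→70  {1,3,4,5,6,7,8,9}→56  {2,3,4,5,6,7,8,9}→28
  placing 0:i first → 84 extensions
  placing 2:k first → 126 extensions
total linear extensions = 210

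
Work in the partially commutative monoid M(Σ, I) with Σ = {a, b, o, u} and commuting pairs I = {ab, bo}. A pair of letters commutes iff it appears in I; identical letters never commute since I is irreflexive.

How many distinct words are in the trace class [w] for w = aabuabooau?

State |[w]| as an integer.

15

#0=a has no predecessor
#1=a depends on [0:a]
#2=b has no predecessor
#3=u depends on [1:a, 2:b]
#4=a depends on [3:u]
#5=b depends on [3:u]
#6=o depends on [4:a]
#7=o depends on [6:o]
#8=a depends on [7:o]
#9=u depends on [5:b, 8:a]
sources: [0:a, 2:b]
N(rest) = Σ N(rest − s) over sources s of rest; N(one piece) = 1:
  size 1 → [9]=1
  size 2 → [5,9]=1  [8,9]=1
  size 3 → [5,8,9]=2  [7,8,9]=1
  size 4 → [5,7,8,9]=3  [6,7,8,9]=1
  size 5 → [4,6,7,8,9]=1  [5,6,7,8,9]=4
  size 6 → [4,5,6,7,8,9]=5
  size 7 → [3,4,5,6,7,8,9]=5
  size 8 → [1,3,4,5,6,7,8,9]=5  [2,3,4,5,6,7,8,9]=5
  first=0(a) contributes 10
  first=2(b) contributes 5
|[w]| = 15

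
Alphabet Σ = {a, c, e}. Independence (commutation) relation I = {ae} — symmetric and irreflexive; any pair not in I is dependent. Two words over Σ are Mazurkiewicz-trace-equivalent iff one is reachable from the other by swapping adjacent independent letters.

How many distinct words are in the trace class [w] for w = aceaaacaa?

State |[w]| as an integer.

4

piece 0:a — minimal
piece 1:c rests on {0:a}
piece 2:e rests on {1:c}
piece 3:a rests on {1:c}
piece 4:a rests on {3:a}
piece 5:a rests on {4:a}
piece 6:c rests on {2:e, 5:a}
piece 7:a rests on {6:c}
piece 8:a rests on {7:a}
minimal pieces: {0:a}
ways to finish when only these pieces remain (= sum over removing one remaining piece with nothing left below it):
  1 left: {8}→1
  2 left: {7,8}→1
  3 left: {6,7,8}→1
  4 left: {2,6,7,8}→1  {5,6,7,8}→1
  5 left: {2,5,6,7,8}→2  {4,5,6,7,8}→1
  6 left: {2,4,5,6,7,8}→3  {3,4,5,6,7,8}→1
  7 left: {2,3,4,5,6,7,8}→4
  placing 0:a first → 4 extensions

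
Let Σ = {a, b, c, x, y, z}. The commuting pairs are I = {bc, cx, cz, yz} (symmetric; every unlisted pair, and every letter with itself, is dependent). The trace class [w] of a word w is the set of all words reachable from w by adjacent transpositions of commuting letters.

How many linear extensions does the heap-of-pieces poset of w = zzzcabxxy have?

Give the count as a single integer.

4

#0=z has no predecessor
#1=z depends on [0:z]
#2=z depends on [1:z]
#3=c has no predecessor
#4=a depends on [2:z, 3:c]
#5=b depends on [4:a]
#6=x depends on [5:b]
#7=x depends on [6:x]
#8=y depends on [7:x]
sources: [0:z, 3:c]
N(rest) = Σ N(rest − s) over sources s of rest; N(one piece) = 1:
  size 1 → [8]=1
  size 2 → [7,8]=1
  size 3 → [6,7,8]=1
  size 4 → [5,6,7,8]=1
  size 5 → [4,5,6,7,8]=1
  size 6 → [2,4,5,6,7,8]=1  [3,4,5,6,7,8]=1
  size 7 → [1,2,4,5,6,7,8]=1  [2,3,4,5,6,7,8]=2
  first=0(z) contributes 3
  first=3(c) contributes 1
|[w]| = 4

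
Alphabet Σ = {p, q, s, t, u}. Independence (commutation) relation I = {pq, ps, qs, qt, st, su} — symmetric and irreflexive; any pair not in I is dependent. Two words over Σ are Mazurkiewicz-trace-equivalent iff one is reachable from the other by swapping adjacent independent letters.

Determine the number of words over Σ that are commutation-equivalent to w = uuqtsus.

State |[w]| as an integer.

42

0(u) covers ∅
1(u) covers 0:u
2(q) covers 1:u
3(t) covers 1:u
4(s) covers ∅
5(u) covers 2:q, 3:t
6(s) covers 4:s
floor of heap: 0:u, 4:s
completions by unplaced set U, small U first (add the entries for U minus each lowest piece of U):
  |U|=1: {5}:1  {6}:1
  |U|=2: {2,5}:1  {3,5}:1  {4,6}:1  {5,6}:2
  |U|=3: {2,3,5}:2  {2,5,6}:3  {3,5,6}:3  {4,5,6}:3
  |U|=4: {1,2,3,5}:2  {2,3,5,6}:8  {2,4,5,6}:6  {3,4,5,6}:6
  |U|=5: {0,1,2,3,5}:2  {1,2,3,5,6}:10  {2,3,4,5,6}:20
  start at 0(u): 30
  start at 4(s): 12
sum over floor = 42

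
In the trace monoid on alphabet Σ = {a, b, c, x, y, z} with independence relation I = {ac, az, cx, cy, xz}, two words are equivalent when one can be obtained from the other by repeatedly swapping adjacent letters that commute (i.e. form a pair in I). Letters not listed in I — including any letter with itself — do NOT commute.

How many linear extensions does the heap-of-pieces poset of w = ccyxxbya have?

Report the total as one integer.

10

piece 0:c — minimal
piece 1:c rests on {0:c}
piece 2:y — minimal
piece 3:x rests on {2:y}
piece 4:x rests on {3:x}
piece 5:b rests on {1:c, 4:x}
piece 6:y rests on {5:b}
piece 7:a rests on {6:y}
minimal pieces: {0:c, 2:y}
ways to finish when only these pieces remain (= sum over removing one remaining piece with nothing left below it):
  1 left: {7}→1
  2 left: {6,7}→1
  3 left: {5,6,7}→1
  4 left: {1,5,6,7}→1  {4,5,6,7}→1
  5 left: {0,1,5,6,7}→1  {1,4,5,6,7}→2  {3,4,5,6,7}→1
  6 left: {0,1,4,5,6,7}→3  {1,3,4,5,6,7}→3  {2,3,4,5,6,7}→1
  placing 0:c first → 4 extensions
  placing 2:y first → 6 extensions
total linear extensions = 10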